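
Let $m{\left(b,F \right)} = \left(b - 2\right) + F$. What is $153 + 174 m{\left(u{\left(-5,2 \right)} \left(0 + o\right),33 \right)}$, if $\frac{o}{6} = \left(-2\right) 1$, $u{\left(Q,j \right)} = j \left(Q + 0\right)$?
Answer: $26427$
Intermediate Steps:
$u{\left(Q,j \right)} = Q j$ ($u{\left(Q,j \right)} = j Q = Q j$)
$o = -12$ ($o = 6 \left(\left(-2\right) 1\right) = 6 \left(-2\right) = -12$)
$m{\left(b,F \right)} = -2 + F + b$ ($m{\left(b,F \right)} = \left(-2 + b\right) + F = -2 + F + b$)
$153 + 174 m{\left(u{\left(-5,2 \right)} \left(0 + o\right),33 \right)} = 153 + 174 \left(-2 + 33 + \left(-5\right) 2 \left(0 - 12\right)\right) = 153 + 174 \left(-2 + 33 - -120\right) = 153 + 174 \left(-2 + 33 + 120\right) = 153 + 174 \cdot 151 = 153 + 26274 = 26427$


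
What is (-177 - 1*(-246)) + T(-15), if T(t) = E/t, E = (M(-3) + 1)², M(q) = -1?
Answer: 69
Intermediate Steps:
E = 0 (E = (-1 + 1)² = 0² = 0)
T(t) = 0 (T(t) = 0/t = 0)
(-177 - 1*(-246)) + T(-15) = (-177 - 1*(-246)) + 0 = (-177 + 246) + 0 = 69 + 0 = 69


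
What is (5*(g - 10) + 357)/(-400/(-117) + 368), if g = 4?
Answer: 38259/43456 ≈ 0.88041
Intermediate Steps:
(5*(g - 10) + 357)/(-400/(-117) + 368) = (5*(4 - 10) + 357)/(-400/(-117) + 368) = (5*(-6) + 357)/(-400*(-1/117) + 368) = (-30 + 357)/(400/117 + 368) = 327/(43456/117) = 327*(117/43456) = 38259/43456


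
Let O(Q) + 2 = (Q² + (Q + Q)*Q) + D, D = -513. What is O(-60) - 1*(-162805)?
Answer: 173090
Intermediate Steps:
O(Q) = -515 + 3*Q² (O(Q) = -2 + ((Q² + (Q + Q)*Q) - 513) = -2 + ((Q² + (2*Q)*Q) - 513) = -2 + ((Q² + 2*Q²) - 513) = -2 + (3*Q² - 513) = -2 + (-513 + 3*Q²) = -515 + 3*Q²)
O(-60) - 1*(-162805) = (-515 + 3*(-60)²) - 1*(-162805) = (-515 + 3*3600) + 162805 = (-515 + 10800) + 162805 = 10285 + 162805 = 173090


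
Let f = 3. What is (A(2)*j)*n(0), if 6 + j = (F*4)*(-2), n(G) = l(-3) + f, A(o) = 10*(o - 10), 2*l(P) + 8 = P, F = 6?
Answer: -10800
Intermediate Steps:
l(P) = -4 + P/2
A(o) = -100 + 10*o (A(o) = 10*(-10 + o) = -100 + 10*o)
n(G) = -5/2 (n(G) = (-4 + (1/2)*(-3)) + 3 = (-4 - 3/2) + 3 = -11/2 + 3 = -5/2)
j = -54 (j = -6 + (6*4)*(-2) = -6 + 24*(-2) = -6 - 48 = -54)
(A(2)*j)*n(0) = ((-100 + 10*2)*(-54))*(-5/2) = ((-100 + 20)*(-54))*(-5/2) = -80*(-54)*(-5/2) = 4320*(-5/2) = -10800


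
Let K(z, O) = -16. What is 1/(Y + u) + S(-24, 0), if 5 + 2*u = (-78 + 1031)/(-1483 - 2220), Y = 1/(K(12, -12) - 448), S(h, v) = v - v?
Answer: -1718192/4520279 ≈ -0.38011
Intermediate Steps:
S(h, v) = 0
Y = -1/464 (Y = 1/(-16 - 448) = 1/(-464) = -1/464 ≈ -0.0021552)
u = -9734/3703 (u = -5/2 + ((-78 + 1031)/(-1483 - 2220))/2 = -5/2 + (953/(-3703))/2 = -5/2 + (953*(-1/3703))/2 = -5/2 + (½)*(-953/3703) = -5/2 - 953/7406 = -9734/3703 ≈ -2.6287)
1/(Y + u) + S(-24, 0) = 1/(-1/464 - 9734/3703) + 0 = 1/(-4520279/1718192) + 0 = -1718192/4520279 + 0 = -1718192/4520279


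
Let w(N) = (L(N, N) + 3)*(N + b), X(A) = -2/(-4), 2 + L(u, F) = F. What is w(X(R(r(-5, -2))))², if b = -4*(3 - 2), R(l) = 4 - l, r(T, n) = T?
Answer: 441/16 ≈ 27.563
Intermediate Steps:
L(u, F) = -2 + F
b = -4 (b = -4*1 = -4)
X(A) = ½ (X(A) = -2*(-¼) = ½)
w(N) = (1 + N)*(-4 + N) (w(N) = ((-2 + N) + 3)*(N - 4) = (1 + N)*(-4 + N))
w(X(R(r(-5, -2))))² = (-4 - 1*½ + (-2 + ½)/2)² = (-4 - ½ + (½)*(-3/2))² = (-4 - ½ - ¾)² = (-21/4)² = 441/16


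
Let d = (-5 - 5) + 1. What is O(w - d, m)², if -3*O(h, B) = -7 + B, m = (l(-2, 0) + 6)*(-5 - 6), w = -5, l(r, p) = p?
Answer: 5329/9 ≈ 592.11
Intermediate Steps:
d = -9 (d = -10 + 1 = -9)
m = -66 (m = (0 + 6)*(-5 - 6) = 6*(-11) = -66)
O(h, B) = 7/3 - B/3 (O(h, B) = -(-7 + B)/3 = 7/3 - B/3)
O(w - d, m)² = (7/3 - ⅓*(-66))² = (7/3 + 22)² = (73/3)² = 5329/9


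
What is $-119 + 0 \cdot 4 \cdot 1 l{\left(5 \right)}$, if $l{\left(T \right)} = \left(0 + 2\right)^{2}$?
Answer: $-119$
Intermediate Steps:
$l{\left(T \right)} = 4$ ($l{\left(T \right)} = 2^{2} = 4$)
$-119 + 0 \cdot 4 \cdot 1 l{\left(5 \right)} = -119 + 0 \cdot 4 \cdot 1 \cdot 4 = -119 + 0 \cdot 1 \cdot 4 = -119 + 0 \cdot 4 = -119 + 0 = -119$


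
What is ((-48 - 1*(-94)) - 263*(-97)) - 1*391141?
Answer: -365584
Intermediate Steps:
((-48 - 1*(-94)) - 263*(-97)) - 1*391141 = ((-48 + 94) + 25511) - 391141 = (46 + 25511) - 391141 = 25557 - 391141 = -365584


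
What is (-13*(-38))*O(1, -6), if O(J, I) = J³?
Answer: 494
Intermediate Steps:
(-13*(-38))*O(1, -6) = -13*(-38)*1³ = 494*1 = 494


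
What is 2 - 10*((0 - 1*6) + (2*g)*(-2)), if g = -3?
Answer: -58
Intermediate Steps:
2 - 10*((0 - 1*6) + (2*g)*(-2)) = 2 - 10*((0 - 1*6) + (2*(-3))*(-2)) = 2 - 10*((0 - 6) - 6*(-2)) = 2 - 10*(-6 + 12) = 2 - 10*6 = 2 - 60 = -58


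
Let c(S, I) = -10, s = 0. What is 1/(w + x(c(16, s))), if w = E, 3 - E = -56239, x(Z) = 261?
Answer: 1/56503 ≈ 1.7698e-5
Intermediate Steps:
E = 56242 (E = 3 - 1*(-56239) = 3 + 56239 = 56242)
w = 56242
1/(w + x(c(16, s))) = 1/(56242 + 261) = 1/56503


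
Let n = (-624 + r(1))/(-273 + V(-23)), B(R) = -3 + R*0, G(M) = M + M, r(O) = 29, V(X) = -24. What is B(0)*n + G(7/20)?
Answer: -5257/990 ≈ -5.3101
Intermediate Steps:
G(M) = 2*M
B(R) = -3 (B(R) = -3 + 0 = -3)
n = 595/297 (n = (-624 + 29)/(-273 - 24) = -595/(-297) = -595*(-1/297) = 595/297 ≈ 2.0034)
B(0)*n + G(7/20) = -3*595/297 + 2*(7/20) = -595/99 + 2*(7*(1/20)) = -595/99 + 2*(7/20) = -595/99 + 7/10 = -5257/990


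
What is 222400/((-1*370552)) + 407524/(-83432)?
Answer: -5298878439/966121702 ≈ -5.4847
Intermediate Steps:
222400/((-1*370552)) + 407524/(-83432) = 222400/(-370552) + 407524*(-1/83432) = 222400*(-1/370552) - 101881/20858 = -27800/46319 - 101881/20858 = -5298878439/966121702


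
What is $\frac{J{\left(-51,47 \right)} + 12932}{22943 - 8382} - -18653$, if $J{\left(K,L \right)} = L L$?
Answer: $\frac{271621474}{14561} \approx 18654.0$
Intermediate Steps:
$J{\left(K,L \right)} = L^{2}$
$\frac{J{\left(-51,47 \right)} + 12932}{22943 - 8382} - -18653 = \frac{47^{2} + 12932}{22943 - 8382} - -18653 = \frac{2209 + 12932}{14561} + 18653 = 15141 \cdot \frac{1}{14561} + 18653 = \frac{15141}{14561} + 18653 = \frac{271621474}{14561}$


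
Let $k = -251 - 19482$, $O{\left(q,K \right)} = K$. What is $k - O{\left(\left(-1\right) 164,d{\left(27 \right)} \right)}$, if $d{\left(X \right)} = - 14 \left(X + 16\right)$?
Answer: $-19131$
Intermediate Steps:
$d{\left(X \right)} = -224 - 14 X$ ($d{\left(X \right)} = - 14 \left(16 + X\right) = -224 - 14 X$)
$k = -19733$ ($k = -251 - 19482 = -19733$)
$k - O{\left(\left(-1\right) 164,d{\left(27 \right)} \right)} = -19733 - \left(-224 - 378\right) = -19733 - -602 = -19733 + 602 = -19131$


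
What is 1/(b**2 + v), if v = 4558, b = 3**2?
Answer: 1/4639 ≈ 0.00021556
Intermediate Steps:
b = 9
1/(b**2 + v) = 1/(9**2 + 4558) = 1/(81 + 4558) = 1/4639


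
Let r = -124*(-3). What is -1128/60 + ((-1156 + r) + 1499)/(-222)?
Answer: -24443/1110 ≈ -22.021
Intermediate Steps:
r = 372
-1128/60 + ((-1156 + r) + 1499)/(-222) = -1128/60 + ((-1156 + 372) + 1499)/(-222) = -1128*1/60 + (-784 + 1499)*(-1/222) = -94/5 + 715*(-1/222) = -94/5 - 715/222 = -24443/1110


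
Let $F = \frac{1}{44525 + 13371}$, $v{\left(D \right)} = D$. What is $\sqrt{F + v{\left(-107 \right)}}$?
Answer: $\frac{3 i \sqrt{9962729206}}{28948} \approx 10.344 i$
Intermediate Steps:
$F = \frac{1}{57896} \approx 1.7272 \cdot 10^{-5}$
$\sqrt{F + v{\left(-107 \right)}} = \sqrt{\frac{1}{57896} - 107} = \sqrt{- \frac{6194871}{57896}} = \frac{3 i \sqrt{9962729206}}{28948}$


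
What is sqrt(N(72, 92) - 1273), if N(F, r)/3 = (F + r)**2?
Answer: sqrt(79415) ≈ 281.81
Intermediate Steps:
N(F, r) = 3*(F + r)**2
sqrt(N(72, 92) - 1273) = sqrt(3*(72 + 92)**2 - 1273) = sqrt(3*164**2 - 1273) = sqrt(3*26896 - 1273) = sqrt(80688 - 1273) = sqrt(79415)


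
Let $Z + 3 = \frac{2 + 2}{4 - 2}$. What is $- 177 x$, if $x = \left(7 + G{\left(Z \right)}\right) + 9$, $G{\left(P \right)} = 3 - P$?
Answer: $-3540$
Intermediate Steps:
$Z = -1$ ($Z = -3 + \frac{2 + 2}{4 - 2} = -3 + \frac{4}{2} = -3 + 4 \cdot \frac{1}{2} = -3 + 2 = -1$)
$x = 20$ ($x = \left(7 + \left(3 - -1\right)\right) + 9 = \left(7 + \left(3 + 1\right)\right) + 9 = \left(7 + 4\right) + 9 = 11 + 9 = 20$)
$- 177 x = \left(-177\right) 20 = -3540$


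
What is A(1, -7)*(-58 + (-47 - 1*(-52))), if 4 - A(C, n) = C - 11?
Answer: -742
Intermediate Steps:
A(C, n) = 15 - C (A(C, n) = 4 - (C - 11) = 4 - (-11 + C) = 4 + (11 - C) = 15 - C)
A(1, -7)*(-58 + (-47 - 1*(-52))) = (15 - 1*1)*(-58 + (-47 - 1*(-52))) = (15 - 1)*(-58 + (-47 + 52)) = 14*(-58 + 5) = 14*(-53) = -742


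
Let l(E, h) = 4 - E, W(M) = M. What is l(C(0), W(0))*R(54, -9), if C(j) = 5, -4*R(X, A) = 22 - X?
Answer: -8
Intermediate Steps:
R(X, A) = -11/2 + X/4 (R(X, A) = -(22 - X)/4 = -11/2 + X/4)
l(C(0), W(0))*R(54, -9) = (4 - 1*5)*(-11/2 + (¼)*54) = (4 - 5)*(-11/2 + 27/2) = -1*8 = -8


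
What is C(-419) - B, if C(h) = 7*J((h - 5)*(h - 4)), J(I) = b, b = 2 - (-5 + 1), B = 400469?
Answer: -400427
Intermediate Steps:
b = 6 (b = 2 - 1*(-4) = 2 + 4 = 6)
J(I) = 6
C(h) = 42 (C(h) = 7*6 = 42)
C(-419) - B = 42 - 1*400469 = 42 - 400469 = -400427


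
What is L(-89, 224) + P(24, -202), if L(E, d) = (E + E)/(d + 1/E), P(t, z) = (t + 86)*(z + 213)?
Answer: 24105508/19935 ≈ 1209.2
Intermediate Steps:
P(t, z) = (86 + t)*(213 + z)
L(E, d) = 2*E/(d + 1/E) (L(E, d) = (2*E)/(d + 1/E) = 2*E/(d + 1/E))
L(-89, 224) + P(24, -202) = 2*(-89)**2/(1 - 89*224) + (18318 + 86*(-202) + 213*24 + 24*(-202)) = 2*7921/(1 - 19936) + (18318 - 17372 + 5112 - 4848) = 2*7921/(-19935) + 1210 = 2*7921*(-1/19935) + 1210 = -15842/19935 + 1210 = 24105508/19935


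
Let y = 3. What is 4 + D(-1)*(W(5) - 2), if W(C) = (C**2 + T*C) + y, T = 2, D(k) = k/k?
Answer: 40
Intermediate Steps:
D(k) = 1
W(C) = 3 + C**2 + 2*C (W(C) = (C**2 + 2*C) + 3 = 3 + C**2 + 2*C)
4 + D(-1)*(W(5) - 2) = 4 + 1*((3 + 5**2 + 2*5) - 2) = 4 + 1*((3 + 25 + 10) - 2) = 4 + 1*(38 - 2) = 4 + 1*36 = 4 + 36 = 40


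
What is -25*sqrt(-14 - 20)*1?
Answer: -25*I*sqrt(34) ≈ -145.77*I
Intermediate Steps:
-25*sqrt(-14 - 20)*1 = -25*I*sqrt(34)*1 = -25*I*sqrt(34)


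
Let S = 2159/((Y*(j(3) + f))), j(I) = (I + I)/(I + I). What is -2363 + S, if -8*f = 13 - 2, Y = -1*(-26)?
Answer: -100793/39 ≈ -2584.4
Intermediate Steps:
j(I) = 1 (j(I) = (2*I)/((2*I)) = (2*I)*(1/(2*I)) = 1)
Y = 26
f = -11/8 (f = -(13 - 2)/8 = -⅛*11 = -11/8 ≈ -1.3750)
S = -8636/39 (S = 2159/((26*(1 - 11/8))) = 2159/((26*(-3/8))) = 2159/(-39/4) = 2159*(-4/39) = -8636/39 ≈ -221.44)
-2363 + S = -2363 - 8636/39 = -100793/39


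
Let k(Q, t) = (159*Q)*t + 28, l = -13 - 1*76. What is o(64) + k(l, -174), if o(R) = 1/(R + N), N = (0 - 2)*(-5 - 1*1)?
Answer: 187134953/76 ≈ 2.4623e+6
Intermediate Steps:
l = -89 (l = -13 - 76 = -89)
k(Q, t) = 28 + 159*Q*t (k(Q, t) = 159*Q*t + 28 = 28 + 159*Q*t)
N = 12 (N = -2*(-5 - 1) = -2*(-6) = 12)
o(R) = 1/(12 + R) (o(R) = 1/(R + 12) = 1/(12 + R))
o(64) + k(l, -174) = 1/(12 + 64) + (28 + 159*(-89)*(-174)) = 1/76 + (28 + 2462274) = 1/76 + 2462302 = 187134953/76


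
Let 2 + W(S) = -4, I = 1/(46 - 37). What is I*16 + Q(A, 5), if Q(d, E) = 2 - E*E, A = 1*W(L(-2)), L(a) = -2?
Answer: -191/9 ≈ -21.222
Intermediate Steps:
I = ⅑ (I = 1/9 = ⅑ ≈ 0.11111)
W(S) = -6 (W(S) = -2 - 4 = -6)
A = -6 (A = 1*(-6) = -6)
Q(d, E) = 2 - E²
I*16 + Q(A, 5) = (⅑)*16 + (2 - 1*5²) = 16/9 + (2 - 1*25) = 16/9 + (2 - 25) = 16/9 - 23 = -191/9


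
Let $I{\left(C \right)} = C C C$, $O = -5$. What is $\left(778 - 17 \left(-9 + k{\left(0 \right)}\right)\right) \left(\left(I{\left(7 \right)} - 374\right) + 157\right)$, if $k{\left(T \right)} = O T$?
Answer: $117306$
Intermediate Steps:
$k{\left(T \right)} = - 5 T$
$I{\left(C \right)} = C^{3}$ ($I{\left(C \right)} = C^{2} C = C^{3}$)
$\left(778 - 17 \left(-9 + k{\left(0 \right)}\right)\right) \left(\left(I{\left(7 \right)} - 374\right) + 157\right) = \left(778 - 17 \left(-9 - 0\right)\right) \left(\left(7^{3} - 374\right) + 157\right) = \left(778 - 17 \left(-9 + 0\right)\right) \left(\left(343 - 374\right) + 157\right) = \left(778 - -153\right) \left(-31 + 157\right) = \left(778 + 153\right) 126 = 931 \cdot 126 = 117306$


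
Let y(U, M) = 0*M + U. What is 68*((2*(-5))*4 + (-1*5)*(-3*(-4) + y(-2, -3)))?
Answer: -6120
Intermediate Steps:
y(U, M) = U (y(U, M) = 0 + U = U)
68*((2*(-5))*4 + (-1*5)*(-3*(-4) + y(-2, -3))) = 68*((2*(-5))*4 + (-1*5)*(-3*(-4) - 2)) = 68*(-10*4 - 5*(12 - 2)) = 68*(-40 - 5*10) = 68*(-40 - 50) = 68*(-90) = -6120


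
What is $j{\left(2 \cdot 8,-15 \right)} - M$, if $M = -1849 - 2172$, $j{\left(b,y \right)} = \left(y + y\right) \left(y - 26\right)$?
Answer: $5251$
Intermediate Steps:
$j{\left(b,y \right)} = 2 y \left(-26 + y\right)$
$M = -4021$
$j{\left(2 \cdot 8,-15 \right)} - M = 2 \left(-15\right) \left(-26 - 15\right) - -4021 = 2 \left(-15\right) \left(-41\right) + 4021 = 1230 + 4021 = 5251$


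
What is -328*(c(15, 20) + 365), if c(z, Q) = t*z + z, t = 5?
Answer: -149240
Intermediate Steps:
c(z, Q) = 6*z (c(z, Q) = 5*z + z = 6*z)
-328*(c(15, 20) + 365) = -328*(6*15 + 365) = -328*(90 + 365) = -328*455 = -149240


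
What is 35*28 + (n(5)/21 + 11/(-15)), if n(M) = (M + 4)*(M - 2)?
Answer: 102958/105 ≈ 980.55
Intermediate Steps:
n(M) = (-2 + M)*(4 + M) (n(M) = (4 + M)*(-2 + M) = (-2 + M)*(4 + M))
35*28 + (n(5)/21 + 11/(-15)) = 35*28 + ((-8 + 5² + 2*5)/21 + 11/(-15)) = 980 + ((-8 + 25 + 10)*(1/21) + 11*(-1/15)) = 980 + (27*(1/21) - 11/15) = 980 + (9/7 - 11/15) = 980 + 58/105 = 102958/105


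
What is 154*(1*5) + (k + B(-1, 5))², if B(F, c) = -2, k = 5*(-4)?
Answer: 1254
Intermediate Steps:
k = -20
154*(1*5) + (k + B(-1, 5))² = 154*(1*5) + (-20 - 2)² = 154*5 + (-22)² = 770 + 484 = 1254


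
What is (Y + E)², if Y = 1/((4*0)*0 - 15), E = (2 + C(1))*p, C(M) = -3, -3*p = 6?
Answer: 841/225 ≈ 3.7378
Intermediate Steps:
p = -2 (p = -⅓*6 = -2)
E = 2 (E = (2 - 3)*(-2) = -1*(-2) = 2)
Y = -1/15 (Y = 1/(0*0 - 15) = 1/(0 - 15) = 1/(-15) = -1/15 ≈ -0.066667)
(Y + E)² = (-1/15 + 2)² = (29/15)² = 841/225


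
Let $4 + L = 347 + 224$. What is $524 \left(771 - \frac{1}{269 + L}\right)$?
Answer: $\frac{84436705}{209} \approx 4.04 \cdot 10^{5}$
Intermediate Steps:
$L = 567$ ($L = -4 + \left(347 + 224\right) = -4 + 571 = 567$)
$524 \left(771 - \frac{1}{269 + L}\right) = 524 \left(771 - \frac{1}{269 + 567}\right) = 524 \left(771 - \frac{1}{836}\right) = 524 \cdot \frac{644555}{836} = \frac{84436705}{209}$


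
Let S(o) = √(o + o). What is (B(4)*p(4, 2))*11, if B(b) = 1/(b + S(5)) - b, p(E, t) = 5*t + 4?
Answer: -1540/3 - 77*√10/3 ≈ -594.50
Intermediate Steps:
p(E, t) = 4 + 5*t
S(o) = √2*√o (S(o) = √(2*o) = √2*√o)
B(b) = 1/(b + √10) - b (B(b) = 1/(b + √2*√5) - b = 1/(b + √10) - b)
(B(4)*p(4, 2))*11 = (((1 - 1*4² - 1*4*√10)/(4 + √10))*(4 + 5*2))*11 = (((1 - 1*16 - 4*√10)/(4 + √10))*(4 + 10))*11 = (((1 - 16 - 4*√10)/(4 + √10))*14)*11 = (((-15 - 4*√10)/(4 + √10))*14)*11 = (14*(-15 - 4*√10)/(4 + √10))*11 = 154*(-15 - 4*√10)/(4 + √10)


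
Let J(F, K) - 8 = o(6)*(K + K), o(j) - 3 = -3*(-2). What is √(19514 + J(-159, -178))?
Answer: √16318 ≈ 127.74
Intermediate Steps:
o(j) = 9 (o(j) = 3 - 3*(-2) = 3 + 6 = 9)
J(F, K) = 8 + 18*K (J(F, K) = 8 + 9*(K + K) = 8 + 9*(2*K) = 8 + 18*K)
√(19514 + J(-159, -178)) = √(19514 + (8 + 18*(-178))) = √(19514 + (8 - 3204)) = √(19514 - 3196) = √16318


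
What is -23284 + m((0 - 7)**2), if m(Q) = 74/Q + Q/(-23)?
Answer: -26241767/1127 ≈ -23285.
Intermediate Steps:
m(Q) = 74/Q - Q/23 (m(Q) = 74/Q + Q*(-1/23) = 74/Q - Q/23)
-23284 + m((0 - 7)**2) = -23284 + (74/((0 - 7)**2) - (0 - 7)**2/23) = -23284 + (74/((-7)**2) - 1/23*(-7)**2) = -23284 + (74/49 - 1/23*49) = -23284 + (74*(1/49) - 49/23) = -23284 + (74/49 - 49/23) = -23284 - 699/1127 = -26241767/1127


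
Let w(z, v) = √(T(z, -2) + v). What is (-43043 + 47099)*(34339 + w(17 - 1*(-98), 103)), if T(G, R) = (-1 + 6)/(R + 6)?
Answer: 139278984 + 2028*√417 ≈ 1.3932e+8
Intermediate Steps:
T(G, R) = 5/(6 + R)
w(z, v) = √(5/4 + v) (w(z, v) = √(5/(6 - 2) + v) = √(5/4 + v))
(-43043 + 47099)*(34339 + w(17 - 1*(-98), 103)) = (-43043 + 47099)*(34339 + √(5 + 4*103)/2) = 4056*(34339 + √(5 + 412)/2) = 4056*(34339 + √417/2) = 139278984 + 2028*√417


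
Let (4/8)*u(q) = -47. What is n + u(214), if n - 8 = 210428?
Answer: 210342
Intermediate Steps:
n = 210436 (n = 8 + 210428 = 210436)
u(q) = -94 (u(q) = 2*(-47) = -94)
n + u(214) = 210436 - 94 = 210342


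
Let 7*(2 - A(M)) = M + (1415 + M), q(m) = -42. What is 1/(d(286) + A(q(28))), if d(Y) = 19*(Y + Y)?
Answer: 7/74759 ≈ 9.3634e-5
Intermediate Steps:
d(Y) = 38*Y (d(Y) = 19*(2*Y) = 38*Y)
A(M) = -1401/7 - 2*M/7 (A(M) = 2 - (M + (1415 + M))/7 = 2 - (1415 + 2*M)/7 = 2 + (-1415/7 - 2*M/7) = -1401/7 - 2*M/7)
1/(d(286) + A(q(28))) = 1/(38*286 + (-1401/7 - 2/7*(-42))) = 1/(10868 + (-1401/7 + 12)) = 1/(10868 - 1317/7) = 1/(74759/7) = 7/74759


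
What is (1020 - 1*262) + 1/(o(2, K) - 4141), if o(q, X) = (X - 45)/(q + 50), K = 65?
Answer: 40801611/53828 ≈ 758.00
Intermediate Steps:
o(q, X) = (-45 + X)/(50 + q)
(1020 - 1*262) + 1/(o(2, K) - 4141) = (1020 - 1*262) + 1/((-45 + 65)/(50 + 2) - 4141) = (1020 - 262) + 1/(20/52 - 4141) = 758 + 1/((1/52)*20 - 4141) = 758 + 1/(5/13 - 4141) = 758 + 1/(-53828/13) = 758 - 13/53828 = 40801611/53828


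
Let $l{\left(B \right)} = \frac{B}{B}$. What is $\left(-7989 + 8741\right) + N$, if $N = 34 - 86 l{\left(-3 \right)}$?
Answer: $700$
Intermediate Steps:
$l{\left(B \right)} = 1$
$N = -52$ ($N = 34 - 86 = -52$)
$\left(-7989 + 8741\right) + N = \left(-7989 + 8741\right) - 52 = 752 - 52 = 700$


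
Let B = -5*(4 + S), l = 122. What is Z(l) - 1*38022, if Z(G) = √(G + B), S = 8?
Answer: -38022 + √62 ≈ -38014.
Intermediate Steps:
B = -60 (B = -5*(4 + 8) = -5*12 = -60)
Z(G) = √(-60 + G) (Z(G) = √(G - 60) = √(-60 + G))
Z(l) - 1*38022 = √(-60 + 122) - 1*38022 = √62 - 38022 = -38022 + √62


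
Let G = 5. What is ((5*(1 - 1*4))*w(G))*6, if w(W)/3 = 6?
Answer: -1620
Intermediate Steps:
w(W) = 18 (w(W) = 3*6 = 18)
((5*(1 - 1*4))*w(G))*6 = ((5*(1 - 1*4))*18)*6 = ((5*(1 - 4))*18)*6 = ((5*(-3))*18)*6 = -15*18*6 = -270*6 = -1620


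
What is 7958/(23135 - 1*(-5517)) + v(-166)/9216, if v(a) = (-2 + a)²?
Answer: 382819/114608 ≈ 3.3402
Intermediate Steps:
7958/(23135 - 1*(-5517)) + v(-166)/9216 = 7958/(23135 - 1*(-5517)) + (-2 - 166)²/9216 = 7958/(23135 + 5517) + (-168)²*(1/9216) = 7958/28652 + 28224*(1/9216) = 7958*(1/28652) + 49/16 = 3979/14326 + 49/16 = 382819/114608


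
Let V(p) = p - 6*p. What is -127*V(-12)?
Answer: -7620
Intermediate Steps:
V(p) = -5*p
-127*V(-12) = -127*(-5*(-12)) = -127*60 = -1*7620 = -7620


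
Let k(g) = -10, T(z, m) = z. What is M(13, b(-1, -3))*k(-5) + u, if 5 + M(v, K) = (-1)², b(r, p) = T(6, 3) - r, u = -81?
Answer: -41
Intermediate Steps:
b(r, p) = 6 - r
M(v, K) = -4 (M(v, K) = -5 + (-1)² = -5 + 1 = -4)
M(13, b(-1, -3))*k(-5) + u = -4*(-10) - 81 = 40 - 81 = -41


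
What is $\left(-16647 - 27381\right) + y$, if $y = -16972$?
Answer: $-61000$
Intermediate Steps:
$\left(-16647 - 27381\right) + y = \left(-16647 - 27381\right) - 16972 = -44028 - 16972 = -61000$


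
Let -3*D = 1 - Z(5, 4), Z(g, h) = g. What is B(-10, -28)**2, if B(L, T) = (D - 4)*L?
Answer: 6400/9 ≈ 711.11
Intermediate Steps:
D = 4/3 (D = -(1 - 1*5)/3 = -(1 - 5)/3 = -1/3*(-4) = 4/3 ≈ 1.3333)
B(L, T) = -8*L/3 (B(L, T) = (4/3 - 4)*L = -8*L/3)
B(-10, -28)**2 = (-8/3*(-10))**2 = (80/3)**2 = 6400/9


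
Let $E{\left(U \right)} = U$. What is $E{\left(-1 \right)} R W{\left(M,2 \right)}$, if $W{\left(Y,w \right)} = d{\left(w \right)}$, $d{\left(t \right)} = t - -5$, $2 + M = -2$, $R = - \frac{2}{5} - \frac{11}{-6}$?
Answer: $- \frac{301}{30} \approx -10.033$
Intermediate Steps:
$R = \frac{43}{30}$ ($R = \left(-2\right) \frac{1}{5} - - \frac{11}{6} = - \frac{2}{5} + \frac{11}{6} = \frac{43}{30} \approx 1.4333$)
$M = -4$ ($M = -2 - 2 = -4$)
$d{\left(t \right)} = 5 + t$ ($d{\left(t \right)} = t + 5 = 5 + t$)
$W{\left(Y,w \right)} = 5 + w$
$E{\left(-1 \right)} R W{\left(M,2 \right)} = \left(-1\right) \frac{43}{30} \left(5 + 2\right) = \left(- \frac{43}{30}\right) 7 = - \frac{301}{30}$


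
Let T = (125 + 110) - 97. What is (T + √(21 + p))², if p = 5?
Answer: (138 + √26)² ≈ 20477.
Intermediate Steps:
T = 138 (T = 235 - 97 = 138)
(T + √(21 + p))² = (138 + √(21 + 5))² = (138 + √26)²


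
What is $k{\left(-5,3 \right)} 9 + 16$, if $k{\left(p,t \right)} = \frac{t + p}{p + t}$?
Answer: $25$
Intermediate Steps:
$k{\left(p,t \right)} = 1$ ($k{\left(p,t \right)} = \frac{p + t}{p + t} = 1$)
$k{\left(-5,3 \right)} 9 + 16 = 1 \cdot 9 + 16 = 9 + 16 = 25$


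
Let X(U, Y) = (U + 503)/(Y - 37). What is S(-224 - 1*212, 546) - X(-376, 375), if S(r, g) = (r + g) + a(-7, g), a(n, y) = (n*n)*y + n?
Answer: 9077539/338 ≈ 26857.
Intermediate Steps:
X(U, Y) = (503 + U)/(-37 + Y)
a(n, y) = n + y*n**2 (a(n, y) = n**2*y + n = y*n**2 + n = n + y*n**2)
S(r, g) = -7 + r + 50*g (S(r, g) = (r + g) - 7*(1 - 7*g) = (g + r) + (-7 + 49*g) = -7 + r + 50*g)
S(-224 - 1*212, 546) - X(-376, 375) = (-7 + (-224 - 1*212) + 50*546) - (503 - 376)/(-37 + 375) = (-7 + (-224 - 212) + 27300) - 127/338 = (-7 - 436 + 27300) - 127/338 = 26857 - 1*127/338 = 26857 - 127/338 = 9077539/338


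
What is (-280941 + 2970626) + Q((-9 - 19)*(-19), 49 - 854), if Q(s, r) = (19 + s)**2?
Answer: 2993286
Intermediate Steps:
(-280941 + 2970626) + Q((-9 - 19)*(-19), 49 - 854) = (-280941 + 2970626) + (19 + (-9 - 19)*(-19))**2 = 2689685 + (19 - 28*(-19))**2 = 2689685 + (19 + 532)**2 = 2689685 + 551**2 = 2689685 + 303601 = 2993286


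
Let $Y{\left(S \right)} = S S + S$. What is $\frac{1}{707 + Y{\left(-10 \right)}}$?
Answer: $\frac{1}{797} \approx 0.0012547$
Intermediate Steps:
$Y{\left(S \right)} = S + S^{2}$ ($Y{\left(S \right)} = S^{2} + S = S + S^{2}$)
$\frac{1}{707 + Y{\left(-10 \right)}} = \frac{1}{707 - 10 \left(1 - 10\right)} = \frac{1}{707 - -90} = \frac{1}{707 + 90} = \frac{1}{797}$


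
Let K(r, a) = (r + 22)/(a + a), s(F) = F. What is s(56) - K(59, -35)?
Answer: 4001/70 ≈ 57.157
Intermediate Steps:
K(r, a) = (22 + r)/(2*a) (K(r, a) = (22 + r)/((2*a)) = (22 + r)*(1/(2*a)) = (22 + r)/(2*a))
s(56) - K(59, -35) = 56 - (22 + 59)/(2*(-35)) = 56 - (-1)*81/(2*35) = 56 - 1*(-81/70) = 56 + 81/70 = 4001/70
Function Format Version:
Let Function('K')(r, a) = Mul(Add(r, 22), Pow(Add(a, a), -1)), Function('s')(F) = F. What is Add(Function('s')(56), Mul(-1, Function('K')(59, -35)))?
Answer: Rational(4001, 70) ≈ 57.157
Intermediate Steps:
Function('K')(r, a) = Mul(Rational(1, 2), Pow(a, -1), Add(22, r)) (Function('K')(r, a) = Mul(Add(22, r), Pow(Mul(2, a), -1)) = Mul(Add(22, r), Mul(Rational(1, 2), Pow(a, -1))) = Mul(Rational(1, 2), Pow(a, -1), Add(22, r)))
Add(Function('s')(56), Mul(-1, Function('K')(59, -35))) = Add(56, Mul(-1, Mul(Rational(1, 2), Pow(-35, -1), Add(22, 59)))) = Add(56, Mul(-1, Mul(Rational(1, 2), Rational(-1, 35), 81))) = Add(56, Mul(-1, Rational(-81, 70))) = Add(56, Rational(81, 70)) = Rational(4001, 70)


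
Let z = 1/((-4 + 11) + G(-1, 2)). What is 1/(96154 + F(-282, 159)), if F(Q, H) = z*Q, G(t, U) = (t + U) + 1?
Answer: 3/288368 ≈ 1.0403e-5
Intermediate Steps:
G(t, U) = 1 + U + t (G(t, U) = (U + t) + 1 = 1 + U + t)
z = ⅑ (z = 1/((-4 + 11) + (1 + 2 - 1)) = 1/(7 + 2) = 1/9 = ⅑ ≈ 0.11111)
F(Q, H) = Q/9
1/(96154 + F(-282, 159)) = 1/(96154 + (⅑)*(-282)) = 1/(96154 - 94/3) = 1/(288368/3) = 3/288368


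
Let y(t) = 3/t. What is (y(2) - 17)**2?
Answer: 961/4 ≈ 240.25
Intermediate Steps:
(y(2) - 17)**2 = (3/2 - 17)**2 = (-31/2)**2 = 961/4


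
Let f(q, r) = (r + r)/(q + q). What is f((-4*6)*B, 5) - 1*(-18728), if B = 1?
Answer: 449467/24 ≈ 18728.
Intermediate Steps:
f(q, r) = r/q (f(q, r) = (2*r)/((2*q)) = (2*r)*(1/(2*q)) = r/q)
f((-4*6)*B, 5) - 1*(-18728) = 5/((-4*6*1)) - 1*(-18728) = 5/((-24*1)) + 18728 = 5/(-24) + 18728 = 5*(-1/24) + 18728 = -5/24 + 18728 = 449467/24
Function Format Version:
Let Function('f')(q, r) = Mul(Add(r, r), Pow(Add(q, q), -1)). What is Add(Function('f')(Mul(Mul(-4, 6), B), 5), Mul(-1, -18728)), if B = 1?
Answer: Rational(449467, 24) ≈ 18728.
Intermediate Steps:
Function('f')(q, r) = Mul(r, Pow(q, -1)) (Function('f')(q, r) = Mul(Mul(2, r), Pow(Mul(2, q), -1)) = Mul(Mul(2, r), Mul(Rational(1, 2), Pow(q, -1))) = Mul(r, Pow(q, -1)))
Add(Function('f')(Mul(Mul(-4, 6), B), 5), Mul(-1, -18728)) = Add(Mul(5, Pow(Mul(Mul(-4, 6), 1), -1)), Mul(-1, -18728)) = Add(Mul(5, Pow(Mul(-24, 1), -1)), 18728) = Add(Mul(5, Pow(-24, -1)), 18728) = Add(Mul(5, Rational(-1, 24)), 18728) = Add(Rational(-5, 24), 18728) = Rational(449467, 24)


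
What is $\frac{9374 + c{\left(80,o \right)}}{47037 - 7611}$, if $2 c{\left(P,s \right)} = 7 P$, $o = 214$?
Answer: $\frac{1609}{6571} \approx 0.24486$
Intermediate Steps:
$c{\left(P,s \right)} = \frac{7 P}{2}$
$\frac{9374 + c{\left(80,o \right)}}{47037 - 7611} = \frac{9374 + \frac{7}{2} \cdot 80}{47037 - 7611} = \frac{9374 + 280}{39426} = 9654 \cdot \frac{1}{39426} = \frac{1609}{6571}$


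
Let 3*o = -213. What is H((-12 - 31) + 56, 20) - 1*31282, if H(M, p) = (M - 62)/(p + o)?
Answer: -1595333/51 ≈ -31281.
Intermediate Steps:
o = -71 (o = (⅓)*(-213) = -71)
H(M, p) = (-62 + M)/(-71 + p) (H(M, p) = (M - 62)/(p - 71) = (-62 + M)/(-71 + p))
H((-12 - 31) + 56, 20) - 1*31282 = (-62 + ((-12 - 31) + 56))/(-71 + 20) - 1*31282 = (-62 + (-43 + 56))/(-51) - 31282 = -(-62 + 13)/51 - 31282 = -1/51*(-49) - 31282 = 49/51 - 31282 = -1595333/51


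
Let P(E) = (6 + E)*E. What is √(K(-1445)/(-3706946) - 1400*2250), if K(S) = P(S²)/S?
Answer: I*√6281663321605370/44662 ≈ 1774.6*I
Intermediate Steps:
P(E) = E*(6 + E)
K(S) = S*(6 + S²) (K(S) = (S²*(6 + S²))/S = S*(6 + S²))
√(K(-1445)/(-3706946) - 1400*2250) = √(-1445*(6 + (-1445)²)/(-3706946) - 1400*2250) = √(-1445*(6 + 2088025)*(-1/3706946) - 3150000) = √(-1445*2088031*(-1/3706946) - 3150000) = √(-3017204795*(-1/3706946) - 3150000) = √(36351865/44662 - 3150000) = √(-140648948135/44662) = I*√6281663321605370/44662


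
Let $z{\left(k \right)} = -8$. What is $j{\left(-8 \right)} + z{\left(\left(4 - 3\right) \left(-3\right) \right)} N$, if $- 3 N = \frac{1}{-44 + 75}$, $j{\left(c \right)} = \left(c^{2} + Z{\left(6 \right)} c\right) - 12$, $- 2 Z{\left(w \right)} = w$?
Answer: $\frac{7076}{93} \approx 76.086$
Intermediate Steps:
$Z{\left(w \right)} = - \frac{w}{2}$
$j{\left(c \right)} = -12 + c^{2} - 3 c$ ($j{\left(c \right)} = \left(c^{2} + \left(- \frac{1}{2}\right) 6 c\right) - 12 = \left(c^{2} - 3 c\right) - 12 = -12 + c^{2} - 3 c$)
$N = - \frac{1}{93}$ ($N = - \frac{1}{3 \left(-44 + 75\right)} = - \frac{1}{3 \cdot 31} = \left(- \frac{1}{3}\right) \frac{1}{31} = - \frac{1}{93} \approx -0.010753$)
$j{\left(-8 \right)} + z{\left(\left(4 - 3\right) \left(-3\right) \right)} N = \left(-12 + \left(-8\right)^{2} - -24\right) - - \frac{8}{93} = \left(-12 + 64 + 24\right) + \frac{8}{93} = 76 + \frac{8}{93} = \frac{7076}{93}$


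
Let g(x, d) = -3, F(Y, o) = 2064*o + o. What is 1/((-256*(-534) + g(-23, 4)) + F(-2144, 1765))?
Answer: 1/3781426 ≈ 2.6445e-7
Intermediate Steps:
F(Y, o) = 2065*o
1/((-256*(-534) + g(-23, 4)) + F(-2144, 1765)) = 1/((-256*(-534) - 3) + 2065*1765) = 1/((136704 - 3) + 3644725) = 1/(136701 + 3644725) = 1/3781426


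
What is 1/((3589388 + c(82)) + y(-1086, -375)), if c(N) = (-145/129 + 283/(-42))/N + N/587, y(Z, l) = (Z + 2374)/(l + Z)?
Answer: 42334911948/151956389460111437 ≈ 2.7860e-7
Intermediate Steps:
y(Z, l) = (2374 + Z)/(Z + l)
c(N) = -4733/(602*N) + N/587 (c(N) = (-145*1/129 + 283*(-1/42))/N + N*(1/587) = (-145/129 - 283/42)/N + N/587 = -4733/(602*N) + N/587)
1/((3589388 + c(82)) + y(-1086, -375)) = 1/((3589388 + (-4733/602/82 + (1/587)*82)) + (2374 - 1086)/(-1086 - 375)) = 1/((3589388 + (-4733/602*1/82 + 82/587)) + 1288/(-1461)) = 1/((3589388 + (-4733/49364 + 82/587)) - 1/1461*1288) = 1/((3589388 + 1269577/28976668) - 1288/1461) = 1/(104008505668761/28976668 - 1288/1461) = 1/(151956389460111437/42334911948) = 42334911948/151956389460111437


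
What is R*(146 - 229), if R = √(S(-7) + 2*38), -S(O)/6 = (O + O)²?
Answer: -830*I*√11 ≈ -2752.8*I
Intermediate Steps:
S(O) = -24*O² (S(O) = -6*(O + O)² = -6*4*O² = -24*O²)
R = 10*I*√11 (R = √(-24*(-7)² + 2*38) = √(-24*49 + 76) = √(-1176 + 76) = √(-1100) = 10*I*√11 ≈ 33.166*I)
R*(146 - 229) = (10*I*√11)*(146 - 229) = (10*I*√11)*(-83) = -830*I*√11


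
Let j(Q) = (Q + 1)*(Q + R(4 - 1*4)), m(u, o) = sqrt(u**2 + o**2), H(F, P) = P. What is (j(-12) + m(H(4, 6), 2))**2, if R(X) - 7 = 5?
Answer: 40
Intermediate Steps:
R(X) = 12 (R(X) = 7 + 5 = 12)
m(u, o) = sqrt(o**2 + u**2)
j(Q) = (1 + Q)*(12 + Q) (j(Q) = (Q + 1)*(Q + 12) = (1 + Q)*(12 + Q))
(j(-12) + m(H(4, 6), 2))**2 = ((12 + (-12)**2 + 13*(-12)) + sqrt(2**2 + 6**2))**2 = ((12 + 144 - 156) + sqrt(4 + 36))**2 = (0 + sqrt(40))**2 = (0 + 2*sqrt(10))**2 = (2*sqrt(10))**2 = 40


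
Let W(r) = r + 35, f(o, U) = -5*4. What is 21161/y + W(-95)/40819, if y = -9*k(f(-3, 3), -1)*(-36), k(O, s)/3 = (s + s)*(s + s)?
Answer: 863537579/158704272 ≈ 5.4412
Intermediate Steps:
f(o, U) = -20
W(r) = 35 + r
k(O, s) = 12*s**2 (k(O, s) = 3*((s + s)*(s + s)) = 3*((2*s)*(2*s)) = 3*(4*s**2) = 12*s**2)
y = 3888 (y = -108*(-1)**2*(-36) = -108*(-36) = 3888)
21161/y + W(-95)/40819 = 21161/3888 + (35 - 95)/40819 = 21161*(1/3888) - 60*1/40819 = 21161/3888 - 60/40819 = 863537579/158704272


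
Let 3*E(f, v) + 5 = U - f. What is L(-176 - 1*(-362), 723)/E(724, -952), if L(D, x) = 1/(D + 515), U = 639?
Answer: -1/21030 ≈ -4.7551e-5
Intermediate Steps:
L(D, x) = 1/(515 + D)
E(f, v) = 634/3 - f/3 (E(f, v) = -5/3 + (639 - f)/3 = -5/3 + (213 - f/3) = 634/3 - f/3)
L(-176 - 1*(-362), 723)/E(724, -952) = 1/((515 + (-176 - 1*(-362)))*(634/3 - ⅓*724)) = 1/((515 + (-176 + 362))*(634/3 - 724/3)) = 1/((515 + 186)*(-30)) = -1/30/701 = (1/701)*(-1/30) = -1/21030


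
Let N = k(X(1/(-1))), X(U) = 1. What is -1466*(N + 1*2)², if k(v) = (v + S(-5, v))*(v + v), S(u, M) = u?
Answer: -52776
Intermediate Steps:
k(v) = 2*v*(-5 + v) (k(v) = (v - 5)*(v + v) = (-5 + v)*(2*v) = 2*v*(-5 + v))
N = -8 (N = 2*1*(-5 + 1) = 2*1*(-4) = -8)
-1466*(N + 1*2)² = -1466*(-8 + 1*2)² = -1466*(-8 + 2)² = -1466*(-6)² = -1466*36 = -52776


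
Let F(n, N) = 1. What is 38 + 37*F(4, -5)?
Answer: 75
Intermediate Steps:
38 + 37*F(4, -5) = 38 + 37*1 = 38 + 37 = 75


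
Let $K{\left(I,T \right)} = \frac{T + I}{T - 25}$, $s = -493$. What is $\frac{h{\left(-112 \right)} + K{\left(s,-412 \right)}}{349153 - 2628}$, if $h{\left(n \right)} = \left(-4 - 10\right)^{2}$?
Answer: $\frac{86557}{151431425} \approx 0.00057159$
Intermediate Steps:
$h{\left(n \right)} = 196$ ($h{\left(n \right)} = \left(-14\right)^{2} = 196$)
$K{\left(I,T \right)} = \frac{I + T}{-25 + T}$
$\frac{h{\left(-112 \right)} + K{\left(s,-412 \right)}}{349153 - 2628} = \frac{196 + \frac{-493 - 412}{-25 - 412}}{349153 - 2628} = \frac{196 + \frac{1}{-437} \left(-905\right)}{346525} = \left(196 - - \frac{905}{437}\right) \frac{1}{346525} = \left(196 + \frac{905}{437}\right) \frac{1}{346525} = \frac{86557}{437} \cdot \frac{1}{346525} = \frac{86557}{151431425}$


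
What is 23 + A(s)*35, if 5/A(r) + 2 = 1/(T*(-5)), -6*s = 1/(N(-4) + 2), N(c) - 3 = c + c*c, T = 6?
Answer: -3847/61 ≈ -63.066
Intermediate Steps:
N(c) = 3 + c + c² (N(c) = 3 + (c + c*c) = 3 + (c + c²) = 3 + c + c²)
s = -1/102 (s = -1/(6*((3 - 4 + (-4)²) + 2)) = -1/(6*((3 - 4 + 16) + 2)) = -1/(6*(15 + 2)) = -⅙/17 = -⅙*1/17 = -1/102 ≈ -0.0098039)
A(r) = -150/61 (A(r) = 5/(-2 + 1/(6*(-5))) = 5/(-2 + 1/(-30)) = 5/(-2 - 1/30) = 5/(-61/30) = 5*(-30/61) = -150/61)
23 + A(s)*35 = 23 - 150/61*35 = 23 - 5250/61 = -3847/61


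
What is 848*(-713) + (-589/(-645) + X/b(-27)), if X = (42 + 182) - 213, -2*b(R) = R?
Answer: -3509832289/5805 ≈ -6.0462e+5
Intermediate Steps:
b(R) = -R/2
X = 11 (X = 224 - 213 = 11)
848*(-713) + (-589/(-645) + X/b(-27)) = 848*(-713) + (-589/(-645) + 11/((-1/2*(-27)))) = -604624 + (-589*(-1/645) + 11/(27/2)) = -604624 + (589/645 + 11*(2/27)) = -604624 + (589/645 + 22/27) = -604624 + 10031/5805 = -3509832289/5805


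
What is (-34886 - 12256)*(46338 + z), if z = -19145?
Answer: -1281932406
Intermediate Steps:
(-34886 - 12256)*(46338 + z) = (-34886 - 12256)*(46338 - 19145) = -47142*27193 = -1281932406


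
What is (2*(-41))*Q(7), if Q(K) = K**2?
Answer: -4018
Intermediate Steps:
(2*(-41))*Q(7) = (2*(-41))*7**2 = -82*49 = -4018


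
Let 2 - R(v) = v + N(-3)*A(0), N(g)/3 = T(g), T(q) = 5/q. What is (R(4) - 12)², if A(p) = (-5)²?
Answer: 12321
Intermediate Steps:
A(p) = 25
N(g) = 15/g (N(g) = 3*(5/g) = 15/g)
R(v) = 127 - v (R(v) = 2 - (v + (15/(-3))*25) = 2 - (v + (15*(-⅓))*25) = 2 - (v - 5*25) = 2 - (v - 125) = 2 - (-125 + v) = 2 + (125 - v) = 127 - v)
(R(4) - 12)² = ((127 - 1*4) - 12)² = ((127 - 4) - 12)² = (123 - 12)² = 111² = 12321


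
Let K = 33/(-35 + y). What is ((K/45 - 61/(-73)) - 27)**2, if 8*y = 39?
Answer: 47762943833476/69640571025 ≈ 685.85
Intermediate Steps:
y = 39/8 (y = (1/8)*39 = 39/8 ≈ 4.8750)
K = -264/241 (K = 33/(-35 + 39/8) = 33/(-241/8) = 33*(-8/241) = -264/241 ≈ -1.0954)
((K/45 - 61/(-73)) - 27)**2 = ((-264/241/45 - 61/(-73)) - 27)**2 = ((-264/241*1/45 - 61*(-1/73)) - 27)**2 = ((-88/3615 + 61/73) - 27)**2 = (214091/263895 - 27)**2 = (-6911074/263895)**2 = 47762943833476/69640571025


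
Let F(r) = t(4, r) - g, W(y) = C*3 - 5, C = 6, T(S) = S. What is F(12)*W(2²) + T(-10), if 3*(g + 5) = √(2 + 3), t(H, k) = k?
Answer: 211 - 13*√5/3 ≈ 201.31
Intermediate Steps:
W(y) = 13 (W(y) = 6*3 - 5 = 18 - 5 = 13)
g = -5 + √5/3 (g = -5 + √(2 + 3)/3 = -5 + √5/3 ≈ -4.2546)
F(r) = 5 + r - √5/3 (F(r) = r - (-5 + √5/3) = r + (5 - √5/3) = 5 + r - √5/3)
F(12)*W(2²) + T(-10) = (5 + 12 - √5/3)*13 - 10 = (17 - √5/3)*13 - 10 = (221 - 13*√5/3) - 10 = 211 - 13*√5/3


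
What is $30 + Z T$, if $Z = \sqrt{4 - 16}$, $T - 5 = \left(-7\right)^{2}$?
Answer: $30 + 108 i \sqrt{3} \approx 30.0 + 187.06 i$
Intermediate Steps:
$T = 54$ ($T = 5 + \left(-7\right)^{2} = 5 + 49 = 54$)
$Z = 2 i \sqrt{3}$ ($Z = \sqrt{-12} = 2 i \sqrt{3} \approx 3.4641 i$)
$30 + Z T = 30 + 2 i \sqrt{3} \cdot 54 = 30 + 108 i \sqrt{3}$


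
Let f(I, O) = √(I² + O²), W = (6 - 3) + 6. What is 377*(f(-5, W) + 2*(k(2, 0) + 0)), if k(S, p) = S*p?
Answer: 377*√106 ≈ 3881.5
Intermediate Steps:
W = 9 (W = 3 + 6 = 9)
377*(f(-5, W) + 2*(k(2, 0) + 0)) = 377*(√((-5)² + 9²) + 2*(2*0 + 0)) = 377*(√(25 + 81) + 2*(0 + 0)) = 377*(√106 + 2*0) = 377*(√106 + 0) = 377*√106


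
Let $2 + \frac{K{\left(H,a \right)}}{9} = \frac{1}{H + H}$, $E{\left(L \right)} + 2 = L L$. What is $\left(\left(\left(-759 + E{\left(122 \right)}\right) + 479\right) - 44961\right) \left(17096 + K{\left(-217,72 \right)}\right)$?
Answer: $- \frac{32145163091}{62} \approx -5.1847 \cdot 10^{8}$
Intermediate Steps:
$E{\left(L \right)} = -2 + L^{2}$ ($E{\left(L \right)} = -2 + L L = -2 + L^{2}$)
$K{\left(H,a \right)} = -18 + \frac{9}{2 H}$ ($K{\left(H,a \right)} = -18 + \frac{9}{H + H} = -18 + \frac{9}{2 H}$)
$\left(\left(\left(-759 + E{\left(122 \right)}\right) + 479\right) - 44961\right) \left(17096 + K{\left(-217,72 \right)}\right) = \left(\left(\left(-759 - \left(2 - 122^{2}\right)\right) + 479\right) - 44961\right) \left(17096 - \left(18 - \frac{9}{2 \left(-217\right)}\right)\right) = \left(\left(\left(-759 + \left(-2 + 14884\right)\right) + 479\right) - 44961\right) \left(17096 + \left(-18 + \frac{9}{2} \left(- \frac{1}{217}\right)\right)\right) = \left(\left(\left(-759 + 14882\right) + 479\right) - 44961\right) \left(17096 - \frac{7821}{434}\right) = \left(\left(14123 + 479\right) - 44961\right) \left(17096 - \frac{7821}{434}\right) = \left(14602 - 44961\right) \frac{7411843}{434} = \left(-30359\right) \frac{7411843}{434} = - \frac{32145163091}{62}$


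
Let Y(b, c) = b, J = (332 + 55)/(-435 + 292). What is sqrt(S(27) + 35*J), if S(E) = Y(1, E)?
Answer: I*sqrt(1916486)/143 ≈ 9.6809*I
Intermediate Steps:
J = -387/143 (J = 387/(-143) = 387*(-1/143) = -387/143 ≈ -2.7063)
S(E) = 1
sqrt(S(27) + 35*J) = sqrt(1 + 35*(-387/143)) = sqrt(1 - 13545/143) = sqrt(-13402/143) = I*sqrt(1916486)/143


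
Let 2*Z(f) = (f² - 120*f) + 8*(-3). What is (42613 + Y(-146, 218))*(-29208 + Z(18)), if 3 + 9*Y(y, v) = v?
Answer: -3854971672/3 ≈ -1.2850e+9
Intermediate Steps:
Y(y, v) = -⅓ + v/9
Z(f) = -12 + f²/2 - 60*f (Z(f) = ((f² - 120*f) + 8*(-3))/2 = ((f² - 120*f) - 24)/2 = (-24 + f² - 120*f)/2 = -12 + f²/2 - 60*f)
(42613 + Y(-146, 218))*(-29208 + Z(18)) = (42613 + (-⅓ + (⅑)*218))*(-29208 + (-12 + (½)*18² - 60*18)) = (42613 + (-⅓ + 218/9))*(-29208 + (-12 + (½)*324 - 1080)) = (42613 + 215/9)*(-29208 + (-12 + 162 - 1080)) = 383732*(-29208 - 930)/9 = (383732/9)*(-30138) = -3854971672/3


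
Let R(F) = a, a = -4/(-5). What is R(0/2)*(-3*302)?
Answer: -3624/5 ≈ -724.80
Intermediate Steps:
a = ⅘ (a = -4*(-⅕) = ⅘ ≈ 0.80000)
R(F) = ⅘
R(0/2)*(-3*302) = 4*(-3*302)/5 = (⅘)*(-906) = -3624/5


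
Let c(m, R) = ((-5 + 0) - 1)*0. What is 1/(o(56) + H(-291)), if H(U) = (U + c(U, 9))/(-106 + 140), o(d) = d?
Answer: 34/1613 ≈ 0.021079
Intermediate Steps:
c(m, R) = 0 (c(m, R) = (-5 - 1)*0 = -6*0 = 0)
H(U) = U/34 (H(U) = (U + 0)/(-106 + 140) = U/34)
1/(o(56) + H(-291)) = 1/(56 + (1/34)*(-291)) = 1/(56 - 291/34) = 1/(1613/34) = 34/1613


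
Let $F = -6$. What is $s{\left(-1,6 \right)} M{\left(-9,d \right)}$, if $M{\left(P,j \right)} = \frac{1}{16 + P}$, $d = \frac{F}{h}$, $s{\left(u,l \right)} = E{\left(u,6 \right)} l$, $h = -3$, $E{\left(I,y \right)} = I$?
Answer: $- \frac{6}{7} \approx -0.85714$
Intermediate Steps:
$s{\left(u,l \right)} = l u$ ($s{\left(u,l \right)} = u l = l u$)
$d = 2$ ($d = - \frac{6}{-3} = \left(-6\right) \left(- \frac{1}{3}\right) = 2$)
$s{\left(-1,6 \right)} M{\left(-9,d \right)} = \frac{6 \left(-1\right)}{16 - 9} = - \frac{6}{7}$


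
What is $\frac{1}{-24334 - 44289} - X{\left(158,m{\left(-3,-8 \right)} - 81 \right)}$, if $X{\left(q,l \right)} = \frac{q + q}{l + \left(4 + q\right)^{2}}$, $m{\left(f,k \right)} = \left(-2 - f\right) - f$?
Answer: $- \frac{21711035}{1795658041} \approx -0.012091$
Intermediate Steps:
$m{\left(f,k \right)} = -2 - 2 f$
$X{\left(q,l \right)} = \frac{2 q}{l + \left(4 + q\right)^{2}}$
$\frac{1}{-24334 - 44289} - X{\left(158,m{\left(-3,-8 \right)} - 81 \right)} = \frac{1}{-24334 - 44289} - 2 \cdot 158 \frac{1}{\left(\left(-2 - -6\right) - 81\right) + \left(4 + 158\right)^{2}} = \frac{1}{-68623} - 2 \cdot 158 \frac{1}{\left(\left(-2 + 6\right) - 81\right) + 162^{2}} = - \frac{1}{68623} - 2 \cdot 158 \frac{1}{\left(4 - 81\right) + 26244} = - \frac{1}{68623} - 2 \cdot 158 \frac{1}{-77 + 26244} = - \frac{1}{68623} - 2 \cdot 158 \cdot \frac{1}{26167} = - \frac{1}{68623} - \frac{316}{26167} = - \frac{21711035}{1795658041}$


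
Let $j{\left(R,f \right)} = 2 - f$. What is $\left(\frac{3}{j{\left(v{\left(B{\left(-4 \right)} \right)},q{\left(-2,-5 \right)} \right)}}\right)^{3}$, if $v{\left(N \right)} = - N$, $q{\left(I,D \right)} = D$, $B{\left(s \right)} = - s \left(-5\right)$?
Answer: $\frac{27}{343} \approx 0.078717$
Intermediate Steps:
$B{\left(s \right)} = 5 s$
$\left(\frac{3}{j{\left(v{\left(B{\left(-4 \right)} \right)},q{\left(-2,-5 \right)} \right)}}\right)^{3} = \left(\frac{3}{2 - -5}\right)^{3} = \left(\frac{3}{2 + 5}\right)^{3} = \left(\frac{3}{7}\right)^{3} = \frac{27}{343}$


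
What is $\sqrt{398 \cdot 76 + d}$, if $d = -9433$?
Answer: $\sqrt{20815} \approx 144.27$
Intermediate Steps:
$\sqrt{398 \cdot 76 + d} = \sqrt{398 \cdot 76 - 9433} = \sqrt{30248 - 9433} = \sqrt{20815}$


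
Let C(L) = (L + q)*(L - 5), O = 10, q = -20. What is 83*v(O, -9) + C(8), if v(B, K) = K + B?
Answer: 47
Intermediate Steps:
v(B, K) = B + K
C(L) = (-20 + L)*(-5 + L) (C(L) = (L - 20)*(L - 5) = (-20 + L)*(-5 + L))
83*v(O, -9) + C(8) = 83*(10 - 9) + (100 + 8**2 - 25*8) = 83*1 + (100 + 64 - 200) = 83 - 36 = 47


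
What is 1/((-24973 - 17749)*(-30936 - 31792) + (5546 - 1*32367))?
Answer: 1/2679838795 ≈ 3.7316e-10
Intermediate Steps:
1/((-24973 - 17749)*(-30936 - 31792) + (5546 - 1*32367)) = 1/(-42722*(-62728) + (5546 - 32367)) = 1/(2679865616 - 26821) = 1/2679838795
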